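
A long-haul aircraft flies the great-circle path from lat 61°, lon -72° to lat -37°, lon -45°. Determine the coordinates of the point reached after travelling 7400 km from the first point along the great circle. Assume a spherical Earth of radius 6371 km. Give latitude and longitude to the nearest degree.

Convert each endpoint to a unit vector on the sphere (x = cos φ cos λ, y = cos φ sin λ, z = sin φ).
The central angle between the endpoints is δ = arccos(p₁·p₂) ≈ 1.753 rad (100.4°). The total great-circle distance is δ·R ≈ 1.753 × 6371 ≈ 11170 km, so the target fraction is f = 7400/11170 ≈ 0.663.
Interpolate at f ≈ 0.663 with slerp weights a = sin((1−f)δ)/sin δ ≈ 0.567, b = sin(fδ)/sin δ ≈ 0.933.
p = a·p₁ + b·p₂ ≈ (0.612, -0.788, -0.065); φ = arcsin(p_z) ≈ -3.75°, λ = atan2(p_y, p_x) ≈ -52.19°.

≈ lat -4°, lon -52°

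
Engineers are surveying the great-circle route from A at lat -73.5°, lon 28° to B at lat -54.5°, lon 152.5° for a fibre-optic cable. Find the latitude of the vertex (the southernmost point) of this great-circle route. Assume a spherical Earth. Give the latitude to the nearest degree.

≈ -79°

The great circle lies in the plane with unit normal n̂ = (p₁ × p₂)/|p₁ × p₂|.
Here n̂_z ≈ +0.187; the vertex latitude is φ_max = arccos|n̂_z| ≈ 79.2°.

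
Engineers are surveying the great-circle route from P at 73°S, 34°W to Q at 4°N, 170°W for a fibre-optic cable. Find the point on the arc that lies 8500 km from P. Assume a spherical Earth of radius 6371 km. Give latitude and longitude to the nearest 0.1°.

≈ 24.9°S, 163.4°W

From cos δ = sin φ₁ sin φ₂ + cos φ₁ cos φ₂ cos Δλ, the central angle is δ ≈ 1.851 rad (106.1°). The total great-circle distance is δ·R ≈ 1.851 × 6371 ≈ 11792 km, so the target fraction is f = 8500/11792 ≈ 0.721.
Interpolate at f ≈ 0.721 with slerp weights a = sin((1−f)δ)/sin δ ≈ 0.514, b = sin(fδ)/sin δ ≈ 1.012.
p = a·p₁ + b·p₂ ≈ (-0.869, -0.259, -0.421); φ = arcsin(p_z) ≈ -24.90°, λ = atan2(p_y, p_x) ≈ -163.39°.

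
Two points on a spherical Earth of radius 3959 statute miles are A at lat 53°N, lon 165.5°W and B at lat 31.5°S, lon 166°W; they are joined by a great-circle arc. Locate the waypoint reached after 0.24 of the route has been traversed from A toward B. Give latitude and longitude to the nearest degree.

≈ lat 33°N, lon 166°W

Write both endpoints as unit vectors p₁, p₂ with components (cos φ cos λ, cos φ sin λ, sin φ).
The central angle between the endpoints is δ = arccos(p₁·p₂) ≈ 1.475 rad (84.5°).
Interpolate at f = 0.24 with slerp weights a = sin((1−f)δ)/sin δ ≈ 0.905, b = sin(fδ)/sin δ ≈ 0.348.
p = a·p₁ + b·p₂ ≈ (-0.815, -0.208, 0.541); φ = arcsin(p_z) ≈ 32.72°, λ = atan2(p_y, p_x) ≈ -165.68°.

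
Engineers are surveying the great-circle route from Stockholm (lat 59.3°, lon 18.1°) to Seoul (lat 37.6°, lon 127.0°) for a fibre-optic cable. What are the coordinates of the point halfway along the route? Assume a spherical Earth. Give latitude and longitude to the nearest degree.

The haversine formula gives a central angle δ ≈ 1.166 rad (66.8°) between the endpoints.
Interpolate at f = 1/2 with slerp weights a = sin((1−f)δ)/sin δ ≈ 0.599, b = sin(fδ)/sin δ ≈ 0.599.
p = a·p₁ + b·p₂ ≈ (0.005, 0.474, 0.881); φ = arcsin(p_z) ≈ 61.70°, λ = atan2(p_y, p_x) ≈ 89.39°.

≈ lat 62°, lon 89°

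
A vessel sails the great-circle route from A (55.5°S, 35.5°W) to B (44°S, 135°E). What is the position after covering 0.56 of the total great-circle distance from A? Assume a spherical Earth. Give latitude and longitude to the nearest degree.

≈ (79°S, 119°E)

The haversine formula gives a central angle δ ≈ 1.399 rad (80.2°) between the endpoints.
Interpolate at f = 0.56 with slerp weights a = sin((1−f)δ)/sin δ ≈ 0.586, b = sin(fδ)/sin δ ≈ 0.716.
p = a·p₁ + b·p₂ ≈ (-0.094, 0.172, -0.981); φ = arcsin(p_z) ≈ -78.71°, λ = atan2(p_y, p_x) ≈ 118.74°.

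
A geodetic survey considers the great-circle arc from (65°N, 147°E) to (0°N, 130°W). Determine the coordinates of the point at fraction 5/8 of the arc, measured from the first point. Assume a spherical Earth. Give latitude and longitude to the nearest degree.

Write both endpoints as unit vectors p₁, p₂ with components (cos φ cos λ, cos φ sin λ, sin φ).
The central angle between the endpoints is δ = arccos(p₁·p₂) ≈ 1.519 rad (87.0°).
Interpolate at f = 5/8 with slerp weights a = sin((1−f)δ)/sin δ ≈ 0.540, b = sin(fδ)/sin δ ≈ 0.814.
p = a·p₁ + b·p₂ ≈ (-0.715, -0.499, 0.490); φ = arcsin(p_z) ≈ 29.31°, λ = atan2(p_y, p_x) ≈ -145.06°.

≈ (29°N, 145°W)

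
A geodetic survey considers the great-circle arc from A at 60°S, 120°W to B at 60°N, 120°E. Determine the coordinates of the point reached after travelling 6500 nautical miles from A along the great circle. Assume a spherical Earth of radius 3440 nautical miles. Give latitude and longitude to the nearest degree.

From cos δ = sin φ₁ sin φ₂ + cos φ₁ cos φ₂ cos Δλ, the central angle is δ ≈ 2.636 rad (151.0°). The total great-circle distance is δ·R ≈ 2.636 × 3440 ≈ 9069 nmi, so the target fraction is f = 6500/9069 ≈ 0.717.
Interpolate at f ≈ 0.717 with slerp weights a = sin((1−f)δ)/sin δ ≈ 1.403, b = sin(fδ)/sin δ ≈ 1.962.
p = a·p₁ + b·p₂ ≈ (-0.841, 0.242, 0.484); φ = arcsin(p_z) ≈ 28.93°, λ = atan2(p_y, p_x) ≈ 163.96°.

≈ 29°N, 164°E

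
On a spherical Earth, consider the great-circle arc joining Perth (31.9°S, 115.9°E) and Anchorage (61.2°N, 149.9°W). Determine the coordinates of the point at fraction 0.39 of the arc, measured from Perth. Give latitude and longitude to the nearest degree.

From cos δ = sin φ₁ sin φ₂ + cos φ₁ cos φ₂ cos Δλ, the central angle is δ ≈ 2.086 rad (119.5°).
Interpolate at f = 0.39 with slerp weights a = sin((1−f)δ)/sin δ ≈ 1.099, b = sin(fδ)/sin δ ≈ 0.835.
p = a·p₁ + b·p₂ ≈ (-0.756, 0.637, 0.151); φ = arcsin(p_z) ≈ 8.71°, λ = atan2(p_y, p_x) ≈ 139.86°.

≈ 9°N, 140°E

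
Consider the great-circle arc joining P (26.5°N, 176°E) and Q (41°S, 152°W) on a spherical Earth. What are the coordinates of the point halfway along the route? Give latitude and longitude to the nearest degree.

≈ (8°S, 169°W)

Write both endpoints as unit vectors p₁, p₂ with components (cos φ cos λ, cos φ sin λ, sin φ).
The central angle between the endpoints is δ = arccos(p₁·p₂) ≈ 1.287 rad (73.7°).
Interpolate at f = 1/2 with slerp weights a = sin((1−f)δ)/sin δ ≈ 0.625, b = sin(fδ)/sin δ ≈ 0.625.
p = a·p₁ + b·p₂ ≈ (-0.974, -0.182, -0.131); φ = arcsin(p_z) ≈ -7.54°, λ = atan2(p_y, p_x) ≈ -169.40°.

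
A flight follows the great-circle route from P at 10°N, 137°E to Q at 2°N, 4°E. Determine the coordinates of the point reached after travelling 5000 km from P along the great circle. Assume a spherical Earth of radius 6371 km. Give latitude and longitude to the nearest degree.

The haversine formula gives a central angle δ ≈ 2.299 rad (131.7°) between the endpoints. The total great-circle distance is δ·R ≈ 2.299 × 6371 ≈ 14644 km, so the target fraction is f = 5000/14644 ≈ 0.341.
Interpolate at f ≈ 0.341 with slerp weights a = sin((1−f)δ)/sin δ ≈ 1.337, b = sin(fδ)/sin δ ≈ 0.946.
p = a·p₁ + b·p₂ ≈ (-0.019, 0.964, 0.265); φ = arcsin(p_z) ≈ 15.38°, λ = atan2(p_y, p_x) ≈ 91.16°.

≈ 15°N, 91°E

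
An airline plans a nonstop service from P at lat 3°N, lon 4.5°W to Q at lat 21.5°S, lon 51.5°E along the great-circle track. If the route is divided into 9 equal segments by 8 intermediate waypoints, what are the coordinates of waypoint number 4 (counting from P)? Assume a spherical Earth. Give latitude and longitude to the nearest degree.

Convert each endpoint to a unit vector on the sphere (x = cos φ cos λ, y = cos φ sin λ, z = sin φ).
The central angle between the endpoints is δ = arccos(p₁·p₂) ≈ 1.047 rad (60.0°).
Interpolate at f = 4/9 with slerp weights a = sin((1−f)δ)/sin δ ≈ 0.634, b = sin(fδ)/sin δ ≈ 0.518.
p = a·p₁ + b·p₂ ≈ (0.932, 0.328, -0.157); φ = arcsin(p_z) ≈ -9.02°, λ = atan2(p_y, p_x) ≈ 19.37°.

≈ lat 9°S, lon 19°E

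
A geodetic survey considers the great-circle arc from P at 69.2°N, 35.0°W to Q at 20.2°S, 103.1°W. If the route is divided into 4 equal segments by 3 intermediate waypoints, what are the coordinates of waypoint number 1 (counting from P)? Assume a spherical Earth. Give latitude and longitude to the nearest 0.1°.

≈ 50.8°N, 72.0°W

The haversine formula gives a central angle δ ≈ 1.771 rad (101.4°) between the endpoints.
Interpolate at f = 1/4 with slerp weights a = sin((1−f)δ)/sin δ ≈ 0.990, b = sin(fδ)/sin δ ≈ 0.437.
p = a·p₁ + b·p₂ ≈ (0.195, -0.601, 0.775); φ = arcsin(p_z) ≈ 50.80°, λ = atan2(p_y, p_x) ≈ -72.02°.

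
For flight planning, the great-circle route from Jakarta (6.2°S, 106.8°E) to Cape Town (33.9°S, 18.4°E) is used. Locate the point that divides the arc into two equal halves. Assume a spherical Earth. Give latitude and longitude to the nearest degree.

Convert each endpoint to a unit vector on the sphere (x = cos φ cos λ, y = cos φ sin λ, z = sin φ).
The central angle between the endpoints is δ = arccos(p₁·p₂) ≈ 1.487 rad (85.2°).
Interpolate at f = 1/2 with slerp weights a = sin((1−f)δ)/sin δ ≈ 0.679, b = sin(fδ)/sin δ ≈ 0.679.
p = a·p₁ + b·p₂ ≈ (0.340, 0.825, -0.452); φ = arcsin(p_z) ≈ -26.89°, λ = atan2(p_y, p_x) ≈ 67.60°.

≈ 27°S, 68°E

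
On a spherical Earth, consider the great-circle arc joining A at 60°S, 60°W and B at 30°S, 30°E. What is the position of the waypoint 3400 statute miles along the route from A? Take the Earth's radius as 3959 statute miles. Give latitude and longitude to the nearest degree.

From cos δ = sin φ₁ sin φ₂ + cos φ₁ cos φ₂ cos Δλ, the central angle is δ ≈ 1.123 rad (64.3°). The total great-circle distance is δ·R ≈ 1.123 × 3959 ≈ 4446 mi, so the target fraction is f = 3400/4446 ≈ 0.765.
Interpolate at f ≈ 0.765 with slerp weights a = sin((1−f)δ)/sin δ ≈ 0.290, b = sin(fδ)/sin δ ≈ 0.840.
p = a·p₁ + b·p₂ ≈ (0.702, 0.238, -0.671); φ = arcsin(p_z) ≈ -42.13°, λ = atan2(p_y, p_x) ≈ 18.74°.

≈ 42°S, 19°E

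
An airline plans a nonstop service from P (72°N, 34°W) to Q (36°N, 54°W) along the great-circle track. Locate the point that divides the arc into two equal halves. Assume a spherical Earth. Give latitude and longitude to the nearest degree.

≈ (54°N, 49°W)

Write both endpoints as unit vectors p₁, p₂ with components (cos φ cos λ, cos φ sin λ, sin φ).
The central angle between the endpoints is δ = arccos(p₁·p₂) ≈ 0.654 rad (37.4°).
Interpolate at f = 1/2 with slerp weights a = sin((1−f)δ)/sin δ ≈ 0.528, b = sin(fδ)/sin δ ≈ 0.528.
p = a·p₁ + b·p₂ ≈ (0.386, -0.437, 0.812); φ = arcsin(p_z) ≈ 54.33°, λ = atan2(p_y, p_x) ≈ -48.51°.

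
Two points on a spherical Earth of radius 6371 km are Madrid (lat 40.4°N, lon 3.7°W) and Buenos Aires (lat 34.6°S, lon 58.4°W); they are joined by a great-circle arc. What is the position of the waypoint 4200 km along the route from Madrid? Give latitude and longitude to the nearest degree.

≈ lat 10°N, lon 28°W

Write both endpoints as unit vectors p₁, p₂ with components (cos φ cos λ, cos φ sin λ, sin φ).
The central angle between the endpoints is δ = arccos(p₁·p₂) ≈ 1.577 rad (90.3°). The total great-circle distance is δ·R ≈ 1.577 × 6371 ≈ 10045 km, so the target fraction is f = 4200/10045 ≈ 0.418.
Interpolate at f ≈ 0.418 with slerp weights a = sin((1−f)δ)/sin δ ≈ 0.794, b = sin(fδ)/sin δ ≈ 0.613.
p = a·p₁ + b·p₂ ≈ (0.868, -0.468, 0.167); φ = arcsin(p_z) ≈ 9.60°, λ = atan2(p_y, p_x) ≈ -28.37°.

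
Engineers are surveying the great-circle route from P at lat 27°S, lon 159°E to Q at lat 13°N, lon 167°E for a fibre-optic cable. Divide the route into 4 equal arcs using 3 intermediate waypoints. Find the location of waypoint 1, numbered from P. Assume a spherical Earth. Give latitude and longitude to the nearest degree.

Convert each endpoint to a unit vector on the sphere (x = cos φ cos λ, y = cos φ sin λ, z = sin φ).
The central angle between the endpoints is δ = arccos(p₁·p₂) ≈ 0.711 rad (40.7°).
Interpolate at f = 1/4 with slerp weights a = sin((1−f)δ)/sin δ ≈ 0.779, b = sin(fδ)/sin δ ≈ 0.271.
p = a·p₁ + b·p₂ ≈ (-0.905, 0.308, -0.293); φ = arcsin(p_z) ≈ -17.02°, λ = atan2(p_y, p_x) ≈ 161.20°.

≈ lat 17°S, lon 161°E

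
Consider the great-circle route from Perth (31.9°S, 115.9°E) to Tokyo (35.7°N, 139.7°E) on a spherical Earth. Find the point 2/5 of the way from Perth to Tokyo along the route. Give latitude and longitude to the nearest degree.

Convert each endpoint to a unit vector on the sphere (x = cos φ cos λ, y = cos φ sin λ, z = sin φ).
The central angle between the endpoints is δ = arccos(p₁·p₂) ≈ 1.242 rad (71.2°).
Interpolate at f = 2/5 with slerp weights a = sin((1−f)δ)/sin δ ≈ 0.717, b = sin(fδ)/sin δ ≈ 0.504.
p = a·p₁ + b·p₂ ≈ (-0.578, 0.812, -0.085); φ = arcsin(p_z) ≈ -4.86°, λ = atan2(p_y, p_x) ≈ 125.44°.

≈ (5°S, 125°E)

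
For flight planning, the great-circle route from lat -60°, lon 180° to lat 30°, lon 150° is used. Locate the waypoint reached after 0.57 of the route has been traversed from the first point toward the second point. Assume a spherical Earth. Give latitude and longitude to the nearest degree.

≈ lat -9°, lon 159°

From cos δ = sin φ₁ sin φ₂ + cos φ₁ cos φ₂ cos Δλ, the central angle is δ ≈ 1.629 rad (93.3°).
Interpolate at f = 0.57 with slerp weights a = sin((1−f)δ)/sin δ ≈ 0.646, b = sin(fδ)/sin δ ≈ 0.802.
p = a·p₁ + b·p₂ ≈ (-0.924, 0.347, -0.158); φ = arcsin(p_z) ≈ -9.10°, λ = atan2(p_y, p_x) ≈ 159.41°.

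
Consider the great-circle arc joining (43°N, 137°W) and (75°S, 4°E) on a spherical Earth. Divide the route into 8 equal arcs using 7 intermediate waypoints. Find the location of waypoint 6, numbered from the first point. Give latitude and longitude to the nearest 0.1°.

≈ (61.4°S, 103.9°W)

From cos δ = sin φ₁ sin φ₂ + cos φ₁ cos φ₂ cos Δλ, the central angle is δ ≈ 2.508 rad (143.7°).
Interpolate at f = 6/8 with slerp weights a = sin((1−f)δ)/sin δ ≈ 0.991, b = sin(fδ)/sin δ ≈ 1.608.
p = a·p₁ + b·p₂ ≈ (-0.115, -0.465, -0.878); φ = arcsin(p_z) ≈ -61.37°, λ = atan2(p_y, p_x) ≈ -103.86°.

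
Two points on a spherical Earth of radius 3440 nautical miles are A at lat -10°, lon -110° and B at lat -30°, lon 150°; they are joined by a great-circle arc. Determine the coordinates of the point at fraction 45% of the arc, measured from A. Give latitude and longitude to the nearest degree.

≈ lat -28°, lon -151°

Convert each endpoint to a unit vector on the sphere (x = cos φ cos λ, y = cos φ sin λ, z = sin φ).
The central angle between the endpoints is δ = arccos(p₁·p₂) ≈ 1.632 rad (93.5°).
Interpolate at f = 0.45 with slerp weights a = sin((1−f)δ)/sin δ ≈ 0.783, b = sin(fδ)/sin δ ≈ 0.671.
p = a·p₁ + b·p₂ ≈ (-0.767, -0.434, -0.472); φ = arcsin(p_z) ≈ -28.15°, λ = atan2(p_y, p_x) ≈ -150.50°.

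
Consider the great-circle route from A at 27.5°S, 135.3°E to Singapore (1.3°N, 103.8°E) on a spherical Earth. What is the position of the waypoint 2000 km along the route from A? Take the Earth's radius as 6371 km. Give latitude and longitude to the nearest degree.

Write both endpoints as unit vectors p₁, p₂ with components (cos φ cos λ, cos φ sin λ, sin φ).
The central angle between the endpoints is δ = arccos(p₁·p₂) ≈ 0.729 rad (41.8°). The total great-circle distance is δ·R ≈ 0.729 × 6371 ≈ 4646 km, so the target fraction is f = 2000/4646 ≈ 0.430.
Interpolate at f ≈ 0.430 with slerp weights a = sin((1−f)δ)/sin δ ≈ 0.606, b = sin(fδ)/sin δ ≈ 0.463.
p = a·p₁ + b·p₂ ≈ (-0.492, 0.828, -0.269); φ = arcsin(p_z) ≈ -15.61°, λ = atan2(p_y, p_x) ≈ 120.74°.

≈ 16°S, 121°E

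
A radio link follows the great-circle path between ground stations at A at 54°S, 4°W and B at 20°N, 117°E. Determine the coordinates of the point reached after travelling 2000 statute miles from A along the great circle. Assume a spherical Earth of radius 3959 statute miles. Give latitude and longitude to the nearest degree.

Write both endpoints as unit vectors p₁, p₂ with components (cos φ cos λ, cos φ sin λ, sin φ).
The central angle between the endpoints is δ = arccos(p₁·p₂) ≈ 2.167 rad (124.1°). The total great-circle distance is δ·R ≈ 2.167 × 3959 ≈ 8578 mi, so the target fraction is f = 2000/8578 ≈ 0.233.
Interpolate at f ≈ 0.233 with slerp weights a = sin((1−f)δ)/sin δ ≈ 1.203, b = sin(fδ)/sin δ ≈ 0.585.
p = a·p₁ + b·p₂ ≈ (0.456, 0.440, -0.773); φ = arcsin(p_z) ≈ -50.66°, λ = atan2(p_y, p_x) ≈ 43.99°.

≈ 51°S, 44°E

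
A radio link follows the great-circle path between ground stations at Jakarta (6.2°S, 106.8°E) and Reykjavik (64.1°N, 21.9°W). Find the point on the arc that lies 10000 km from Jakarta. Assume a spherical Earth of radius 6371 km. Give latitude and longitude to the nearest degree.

From cos δ = sin φ₁ sin φ₂ + cos φ₁ cos φ₂ cos Δλ, the central angle is δ ≈ 1.948 rad (111.6°). The total great-circle distance is δ·R ≈ 1.948 × 6371 ≈ 12413 km, so the target fraction is f = 10000/12413 ≈ 0.806.
Interpolate at f ≈ 0.806 with slerp weights a = sin((1−f)δ)/sin δ ≈ 0.398, b = sin(fδ)/sin δ ≈ 1.076.
p = a·p₁ + b·p₂ ≈ (0.322, 0.203, 0.925); φ = arcsin(p_z) ≈ 67.63°, λ = atan2(p_y, p_x) ≈ 32.29°.

≈ 68°N, 32°E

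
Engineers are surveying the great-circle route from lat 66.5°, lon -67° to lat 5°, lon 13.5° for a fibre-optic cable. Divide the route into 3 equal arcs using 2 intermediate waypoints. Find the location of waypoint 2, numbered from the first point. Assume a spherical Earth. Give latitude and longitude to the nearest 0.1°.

From cos δ = sin φ₁ sin φ₂ + cos φ₁ cos φ₂ cos Δλ, the central angle is δ ≈ 1.425 rad (81.6°).
Interpolate at f = 2/3 with slerp weights a = sin((1−f)δ)/sin δ ≈ 0.462, b = sin(fδ)/sin δ ≈ 0.822.
p = a·p₁ + b·p₂ ≈ (0.868, 0.022, 0.496); φ = arcsin(p_z) ≈ 29.70°, λ = atan2(p_y, p_x) ≈ 1.42°.

≈ lat 29.7°, lon 1.4°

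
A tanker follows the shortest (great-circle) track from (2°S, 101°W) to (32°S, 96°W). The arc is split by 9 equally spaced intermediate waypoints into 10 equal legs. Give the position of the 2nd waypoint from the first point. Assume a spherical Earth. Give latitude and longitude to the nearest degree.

≈ (8°S, 100°W)

Write both endpoints as unit vectors p₁, p₂ with components (cos φ cos λ, cos φ sin λ, sin φ).
The central angle between the endpoints is δ = arccos(p₁·p₂) ≈ 0.530 rad (30.4°).
Interpolate at f = 2/10 with slerp weights a = sin((1−f)δ)/sin δ ≈ 0.814, b = sin(fδ)/sin δ ≈ 0.209.
p = a·p₁ + b·p₂ ≈ (-0.174, -0.975, -0.139); φ = arcsin(p_z) ≈ -8.01°, λ = atan2(p_y, p_x) ≈ -100.10°.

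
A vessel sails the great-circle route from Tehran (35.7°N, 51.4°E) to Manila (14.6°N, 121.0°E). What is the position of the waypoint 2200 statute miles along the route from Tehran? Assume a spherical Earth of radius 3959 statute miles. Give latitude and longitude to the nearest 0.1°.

≈ (30.0°N, 88.9°E)

Convert each endpoint to a unit vector on the sphere (x = cos φ cos λ, y = cos φ sin λ, z = sin φ).
The central angle between the endpoints is δ = arccos(p₁·p₂) ≈ 1.136 rad (65.1°). The total great-circle distance is δ·R ≈ 1.136 × 3959 ≈ 4498 mi, so the target fraction is f = 2200/4498 ≈ 0.489.
Interpolate at f ≈ 0.489 with slerp weights a = sin((1−f)δ)/sin δ ≈ 0.605, b = sin(fδ)/sin δ ≈ 0.582.
p = a·p₁ + b·p₂ ≈ (0.016, 0.866, 0.499); φ = arcsin(p_z) ≈ 29.96°, λ = atan2(p_y, p_x) ≈ 88.91°.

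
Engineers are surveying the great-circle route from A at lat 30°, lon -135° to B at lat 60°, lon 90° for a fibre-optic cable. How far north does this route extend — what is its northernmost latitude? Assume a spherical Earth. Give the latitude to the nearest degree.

The great circle lies in the plane with unit normal n̂ = (p₁ × p₂)/|p₁ × p₂|.
Here n̂_z ≈ -0.309; the vertex latitude is φ_max = arccos|n̂_z| ≈ 72.0°.
Check via Clairaut: cos φ_max = |cos φ₁| · sin C = cos(30.0°)·sin(20.9°) ≈ 0.309, again giving ≈ 72.0°.

≈ 72°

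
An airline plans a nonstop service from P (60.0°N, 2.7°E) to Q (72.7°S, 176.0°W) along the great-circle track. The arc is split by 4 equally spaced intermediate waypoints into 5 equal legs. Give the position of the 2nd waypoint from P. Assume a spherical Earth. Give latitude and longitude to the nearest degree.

≈ (7°S, 1°E)

Convert each endpoint to a unit vector on the sphere (x = cos φ cos λ, y = cos φ sin λ, z = sin φ).
The central angle between the endpoints is δ = arccos(p₁·p₂) ≈ 2.920 rad (167.3°).
Interpolate at f = 2/5 with slerp weights a = sin((1−f)δ)/sin δ ≈ 4.471, b = sin(fδ)/sin δ ≈ 4.181.
p = a·p₁ + b·p₂ ≈ (0.993, 0.019, -0.120); φ = arcsin(p_z) ≈ -6.90°, λ = atan2(p_y, p_x) ≈ 1.07°.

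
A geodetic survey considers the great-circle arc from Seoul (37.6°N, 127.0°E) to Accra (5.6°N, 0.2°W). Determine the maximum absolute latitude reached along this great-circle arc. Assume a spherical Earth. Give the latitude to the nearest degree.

≈ 46°N

The great circle lies in the plane with unit normal n̂ = (p₁ × p₂)/|p₁ × p₂|.
Here n̂_z ≈ -0.691; the vertex latitude is φ_max = arccos|n̂_z| ≈ 46.3°.
Check via Clairaut: cos φ_max = |cos φ₁| · sin C = cos(37.6°)·sin(60.7°) ≈ 0.691, again giving ≈ 46.3°.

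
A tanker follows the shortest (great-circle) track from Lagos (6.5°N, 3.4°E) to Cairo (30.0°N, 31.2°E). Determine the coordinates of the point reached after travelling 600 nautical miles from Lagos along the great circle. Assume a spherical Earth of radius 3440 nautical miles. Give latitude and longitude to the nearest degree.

≈ (14°N, 11°E)

The haversine formula gives a central angle δ ≈ 0.613 rad (35.1°) between the endpoints. The total great-circle distance is δ·R ≈ 0.613 × 3440 ≈ 2110 nmi, so the target fraction is f = 600/2110 ≈ 0.284.
Interpolate at f ≈ 0.284 with slerp weights a = sin((1−f)δ)/sin δ ≈ 0.738, b = sin(fδ)/sin δ ≈ 0.301.
p = a·p₁ + b·p₂ ≈ (0.956, 0.179, 0.234); φ = arcsin(p_z) ≈ 13.55°, λ = atan2(p_y, p_x) ≈ 10.60°.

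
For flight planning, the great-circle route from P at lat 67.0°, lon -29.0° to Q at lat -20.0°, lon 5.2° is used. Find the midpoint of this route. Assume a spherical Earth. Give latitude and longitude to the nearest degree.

≈ lat 24°, lon -5°

Write both endpoints as unit vectors p₁, p₂ with components (cos φ cos λ, cos φ sin λ, sin φ).
The central angle between the endpoints is δ = arccos(p₁·p₂) ≈ 1.582 rad (90.6°).
Interpolate at f = 1/2 with slerp weights a = sin((1−f)δ)/sin δ ≈ 0.711, b = sin(fδ)/sin δ ≈ 0.711.
p = a·p₁ + b·p₂ ≈ (0.908, -0.074, 0.411); φ = arcsin(p_z) ≈ 24.29°, λ = atan2(p_y, p_x) ≈ -4.67°.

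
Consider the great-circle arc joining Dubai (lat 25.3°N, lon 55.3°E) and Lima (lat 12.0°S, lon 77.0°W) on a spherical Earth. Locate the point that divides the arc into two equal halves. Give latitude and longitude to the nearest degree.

From cos δ = sin φ₁ sin φ₂ + cos φ₁ cos φ₂ cos Δλ, the central angle is δ ≈ 2.324 rad (133.2°).
Interpolate at f = 1/2 with slerp weights a = sin((1−f)δ)/sin δ ≈ 1.258, b = sin(fδ)/sin δ ≈ 1.258.
p = a·p₁ + b·p₂ ≈ (0.924, -0.264, 0.276); φ = arcsin(p_z) ≈ 16.02°, λ = atan2(p_y, p_x) ≈ -15.94°.

≈ lat 16°N, lon 16°W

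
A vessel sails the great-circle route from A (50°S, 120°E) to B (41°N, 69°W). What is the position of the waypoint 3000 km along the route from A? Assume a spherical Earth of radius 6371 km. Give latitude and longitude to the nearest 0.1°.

≈ (65.7°S, 163.1°E)

Write both endpoints as unit vectors p₁, p₂ with components (cos φ cos λ, cos φ sin λ, sin φ).
The central angle between the endpoints is δ = arccos(p₁·p₂) ≈ 2.950 rad (169.0°). The total great-circle distance is δ·R ≈ 2.950 × 6371 ≈ 18795 km, so the target fraction is f = 3000/18795 ≈ 0.160.
Interpolate at f ≈ 0.160 with slerp weights a = sin((1−f)δ)/sin δ ≈ 3.231, b = sin(fδ)/sin δ ≈ 2.383.
p = a·p₁ + b·p₂ ≈ (-0.394, 0.119, -0.911); φ = arcsin(p_z) ≈ -65.70°, λ = atan2(p_y, p_x) ≈ 163.15°.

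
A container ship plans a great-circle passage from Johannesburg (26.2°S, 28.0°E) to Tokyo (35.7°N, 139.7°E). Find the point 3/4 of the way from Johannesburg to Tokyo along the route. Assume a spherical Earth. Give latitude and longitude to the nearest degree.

Write both endpoints as unit vectors p₁, p₂ with components (cos φ cos λ, cos φ sin λ, sin φ).
The central angle between the endpoints is δ = arccos(p₁·p₂) ≈ 2.126 rad (121.8°).
Interpolate at f = 3/4 with slerp weights a = sin((1−f)δ)/sin δ ≈ 0.596, b = sin(fδ)/sin δ ≈ 1.176.
p = a·p₁ + b·p₂ ≈ (-0.256, 0.869, 0.423); φ = arcsin(p_z) ≈ 25.03°, λ = atan2(p_y, p_x) ≈ 106.42°.

≈ 25°N, 106°E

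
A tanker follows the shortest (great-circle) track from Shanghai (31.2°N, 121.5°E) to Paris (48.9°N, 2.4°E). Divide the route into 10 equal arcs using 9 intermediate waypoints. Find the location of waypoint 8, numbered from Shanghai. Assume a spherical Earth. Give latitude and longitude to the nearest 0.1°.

The haversine formula gives a central angle δ ≈ 1.454 rad (83.3°) between the endpoints.
Interpolate at f = 8/10 with slerp weights a = sin((1−f)δ)/sin δ ≈ 0.289, b = sin(fδ)/sin δ ≈ 0.924.
p = a·p₁ + b·p₂ ≈ (0.478, 0.236, 0.846); φ = arcsin(p_z) ≈ 57.78°, λ = atan2(p_y, p_x) ≈ 26.27°.

≈ (57.8°N, 26.3°E)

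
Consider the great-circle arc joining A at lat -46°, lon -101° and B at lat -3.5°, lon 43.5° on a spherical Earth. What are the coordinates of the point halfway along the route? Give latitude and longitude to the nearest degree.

≈ lat -53°, lon 1°

Write both endpoints as unit vectors p₁, p₂ with components (cos φ cos λ, cos φ sin λ, sin φ).
The central angle between the endpoints is δ = arccos(p₁·p₂) ≈ 2.118 rad (121.4°).
Interpolate at f = 1/2 with slerp weights a = sin((1−f)δ)/sin δ ≈ 1.021, b = sin(fδ)/sin δ ≈ 1.021.
p = a·p₁ + b·p₂ ≈ (0.604, 0.005, -0.797); φ = arcsin(p_z) ≈ -52.84°, λ = atan2(p_y, p_x) ≈ 0.50°.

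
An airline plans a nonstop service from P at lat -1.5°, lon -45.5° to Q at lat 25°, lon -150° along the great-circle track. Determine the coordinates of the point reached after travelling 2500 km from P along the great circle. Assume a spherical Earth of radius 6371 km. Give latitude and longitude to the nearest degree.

Convert each endpoint to a unit vector on the sphere (x = cos φ cos λ, y = cos φ sin λ, z = sin φ).
The central angle between the endpoints is δ = arccos(p₁·p₂) ≈ 1.811 rad (103.8°). The total great-circle distance is δ·R ≈ 1.811 × 6371 ≈ 11538 km, so the target fraction is f = 2500/11538 ≈ 0.217.
Interpolate at f ≈ 0.217 with slerp weights a = sin((1−f)δ)/sin δ ≈ 1.018, b = sin(fδ)/sin δ ≈ 0.394.
p = a·p₁ + b·p₂ ≈ (0.404, -0.904, 0.140); φ = arcsin(p_z) ≈ 8.03°, λ = atan2(p_y, p_x) ≈ -65.92°.

≈ lat 8°, lon -66°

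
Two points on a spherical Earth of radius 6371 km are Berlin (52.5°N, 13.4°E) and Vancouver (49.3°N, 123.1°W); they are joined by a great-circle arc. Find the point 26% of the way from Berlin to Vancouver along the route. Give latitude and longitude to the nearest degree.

Convert each endpoint to a unit vector on the sphere (x = cos φ cos λ, y = cos φ sin λ, z = sin φ).
The central angle between the endpoints is δ = arccos(p₁·p₂) ≈ 1.252 rad (71.7°).
Interpolate at f = 0.26 with slerp weights a = sin((1−f)δ)/sin δ ≈ 0.842, b = sin(fδ)/sin δ ≈ 0.337.
p = a·p₁ + b·p₂ ≈ (0.379, -0.065, 0.923); φ = arcsin(p_z) ≈ 67.40°, λ = atan2(p_y, p_x) ≈ -9.77°.

≈ 67°N, 10°W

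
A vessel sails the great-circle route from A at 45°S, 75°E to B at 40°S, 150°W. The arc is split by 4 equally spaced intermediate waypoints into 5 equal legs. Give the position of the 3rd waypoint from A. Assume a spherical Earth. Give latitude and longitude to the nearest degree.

Write both endpoints as unit vectors p₁, p₂ with components (cos φ cos λ, cos φ sin λ, sin φ).
The central angle between the endpoints is δ = arccos(p₁·p₂) ≈ 1.499 rad (85.9°).
Interpolate at f = 3/5 with slerp weights a = sin((1−f)δ)/sin δ ≈ 0.566, b = sin(fδ)/sin δ ≈ 0.785.
p = a·p₁ + b·p₂ ≈ (-0.417, 0.086, -0.905); φ = arcsin(p_z) ≈ -64.79°, λ = atan2(p_y, p_x) ≈ 168.38°.

≈ 65°S, 168°E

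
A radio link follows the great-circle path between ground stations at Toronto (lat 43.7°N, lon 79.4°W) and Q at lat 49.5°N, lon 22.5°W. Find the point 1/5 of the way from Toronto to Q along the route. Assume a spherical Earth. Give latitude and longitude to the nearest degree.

≈ lat 47°N, lon 69°W

Convert each endpoint to a unit vector on the sphere (x = cos φ cos λ, y = cos φ sin λ, z = sin φ).
The central angle between the endpoints is δ = arccos(p₁·p₂) ≈ 0.673 rad (38.6°).
Interpolate at f = 1/5 with slerp weights a = sin((1−f)δ)/sin δ ≈ 0.823, b = sin(fδ)/sin δ ≈ 0.215.
p = a·p₁ + b·p₂ ≈ (0.239, -0.638, 0.732); φ = arcsin(p_z) ≈ 47.06°, λ = atan2(p_y, p_x) ≈ -69.50°.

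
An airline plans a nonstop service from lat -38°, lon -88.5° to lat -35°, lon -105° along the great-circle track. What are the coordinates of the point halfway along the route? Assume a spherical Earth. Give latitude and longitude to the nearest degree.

≈ lat -37°, lon -97°

Write both endpoints as unit vectors p₁, p₂ with components (cos φ cos λ, cos φ sin λ, sin φ).
The central angle between the endpoints is δ = arccos(p₁·p₂) ≈ 0.237 rad (13.6°).
Interpolate at f = 1/2 with slerp weights a = sin((1−f)δ)/sin δ ≈ 0.504, b = sin(fδ)/sin δ ≈ 0.504.
p = a·p₁ + b·p₂ ≈ (-0.096, -0.795, -0.599); φ = arcsin(p_z) ≈ -36.79°, λ = atan2(p_y, p_x) ≈ -96.91°.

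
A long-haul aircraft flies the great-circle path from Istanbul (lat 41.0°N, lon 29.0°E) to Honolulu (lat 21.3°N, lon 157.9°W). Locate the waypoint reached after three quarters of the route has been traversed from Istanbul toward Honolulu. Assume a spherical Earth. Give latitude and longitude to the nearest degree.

The haversine formula gives a central angle δ ≈ 2.049 rad (117.4°) between the endpoints.
Interpolate at f = 3/4 with slerp weights a = sin((1−f)δ)/sin δ ≈ 0.552, b = sin(fδ)/sin δ ≈ 1.125.
p = a·p₁ + b·p₂ ≈ (-0.607, -0.193, 0.771); φ = arcsin(p_z) ≈ 50.43°, λ = atan2(p_y, p_x) ≈ -162.40°.

≈ lat 50°N, lon 162°W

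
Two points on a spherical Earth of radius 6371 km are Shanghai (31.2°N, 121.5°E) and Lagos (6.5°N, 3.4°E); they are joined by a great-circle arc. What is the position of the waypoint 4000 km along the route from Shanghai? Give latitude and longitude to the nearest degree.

≈ 37°N, 78°E

Write both endpoints as unit vectors p₁, p₂ with components (cos φ cos λ, cos φ sin λ, sin φ).
The central angle between the endpoints is δ = arccos(p₁·p₂) ≈ 1.919 rad (110.0°). The total great-circle distance is δ·R ≈ 1.919 × 6371 ≈ 12229 km, so the target fraction is f = 4000/12229 ≈ 0.327.
Interpolate at f ≈ 0.327 with slerp weights a = sin((1−f)δ)/sin δ ≈ 1.023, b = sin(fδ)/sin δ ≈ 0.625.
p = a·p₁ + b·p₂ ≈ (0.163, 0.783, 0.601); φ = arcsin(p_z) ≈ 36.91°, λ = atan2(p_y, p_x) ≈ 78.25°.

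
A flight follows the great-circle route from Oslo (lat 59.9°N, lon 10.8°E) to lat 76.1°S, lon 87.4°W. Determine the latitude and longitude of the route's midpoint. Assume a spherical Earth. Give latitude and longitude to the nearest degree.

Write both endpoints as unit vectors p₁, p₂ with components (cos φ cos λ, cos φ sin λ, sin φ).
The central angle between the endpoints is δ = arccos(p₁·p₂) ≈ 2.600 rad (149.0°).
Interpolate at f = 1/2 with slerp weights a = sin((1−f)δ)/sin δ ≈ 1.870, b = sin(fδ)/sin δ ≈ 1.870.
p = a·p₁ + b·p₂ ≈ (0.942, -0.273, -0.197); φ = arcsin(p_z) ≈ -11.38°, λ = atan2(p_y, p_x) ≈ -16.17°.

≈ lat 11°S, lon 16°W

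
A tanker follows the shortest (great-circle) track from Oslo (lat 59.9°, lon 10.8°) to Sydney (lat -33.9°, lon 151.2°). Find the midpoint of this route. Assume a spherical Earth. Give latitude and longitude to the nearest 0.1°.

≈ lat 29.3°, lon 115.4°

Write both endpoints as unit vectors p₁, p₂ with components (cos φ cos λ, cos φ sin λ, sin φ).
The central angle between the endpoints is δ = arccos(p₁·p₂) ≈ 2.504 rad (143.4°).
Interpolate at f = 1/2 with slerp weights a = sin((1−f)δ)/sin δ ≈ 1.594, b = sin(fδ)/sin δ ≈ 1.594.
p = a·p₁ + b·p₂ ≈ (-0.374, 0.787, 0.490); φ = arcsin(p_z) ≈ 29.35°, λ = atan2(p_y, p_x) ≈ 115.42°.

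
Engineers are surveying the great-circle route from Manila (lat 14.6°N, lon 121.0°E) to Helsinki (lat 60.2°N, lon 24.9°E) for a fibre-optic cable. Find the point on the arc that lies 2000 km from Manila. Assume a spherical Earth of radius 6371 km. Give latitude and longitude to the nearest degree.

From cos δ = sin φ₁ sin φ₂ + cos φ₁ cos φ₂ cos Δλ, the central angle is δ ≈ 1.402 rad (80.3°). The total great-circle distance is δ·R ≈ 1.402 × 6371 ≈ 8934 km, so the target fraction is f = 2000/8934 ≈ 0.224.
Interpolate at f ≈ 0.224 with slerp weights a = sin((1−f)δ)/sin δ ≈ 0.899, b = sin(fδ)/sin δ ≈ 0.313.
p = a·p₁ + b·p₂ ≈ (-0.307, 0.811, 0.498); φ = arcsin(p_z) ≈ 29.89°, λ = atan2(p_y, p_x) ≈ 110.72°.

≈ lat 30°N, lon 111°E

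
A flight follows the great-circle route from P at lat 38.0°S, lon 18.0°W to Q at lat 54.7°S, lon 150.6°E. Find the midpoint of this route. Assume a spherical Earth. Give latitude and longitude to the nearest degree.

From cos δ = sin φ₁ sin φ₂ + cos φ₁ cos φ₂ cos Δλ, the central angle is δ ≈ 1.515 rad (86.8°).
Interpolate at f = 1/2 with slerp weights a = sin((1−f)δ)/sin δ ≈ 0.688, b = sin(fδ)/sin δ ≈ 0.688.
p = a·p₁ + b·p₂ ≈ (0.169, 0.028, -0.985); φ = arcsin(p_z) ≈ -80.12°, λ = atan2(p_y, p_x) ≈ 9.27°.

≈ lat 80°S, lon 9°E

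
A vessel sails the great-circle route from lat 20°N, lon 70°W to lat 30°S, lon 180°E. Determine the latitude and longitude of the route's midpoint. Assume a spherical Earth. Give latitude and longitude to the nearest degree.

≈ lat 9°S, lon 122°W

The haversine formula gives a central angle δ ≈ 2.037 rad (116.7°) between the endpoints.
Interpolate at f = 1/2 with slerp weights a = sin((1−f)δ)/sin δ ≈ 0.953, b = sin(fδ)/sin δ ≈ 0.953.
p = a·p₁ + b·p₂ ≈ (-0.519, -0.841, -0.151); φ = arcsin(p_z) ≈ -8.66°, λ = atan2(p_y, p_x) ≈ -121.67°.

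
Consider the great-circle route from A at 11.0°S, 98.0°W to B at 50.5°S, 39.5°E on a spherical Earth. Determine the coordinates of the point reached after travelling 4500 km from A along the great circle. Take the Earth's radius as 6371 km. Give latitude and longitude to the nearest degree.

Write both endpoints as unit vectors p₁, p₂ with components (cos φ cos λ, cos φ sin λ, sin φ).
The central angle between the endpoints is δ = arccos(p₁·p₂) ≈ 1.889 rad (108.2°). The total great-circle distance is δ·R ≈ 1.889 × 6371 ≈ 12037 km, so the target fraction is f = 4500/12037 ≈ 0.374.
Interpolate at f ≈ 0.374 with slerp weights a = sin((1−f)δ)/sin δ ≈ 0.975, b = sin(fδ)/sin δ ≈ 0.683.
p = a·p₁ + b·p₂ ≈ (0.202, -0.671, -0.713); φ = arcsin(p_z) ≈ -45.51°, λ = atan2(p_y, p_x) ≈ -73.23°.

≈ 46°S, 73°W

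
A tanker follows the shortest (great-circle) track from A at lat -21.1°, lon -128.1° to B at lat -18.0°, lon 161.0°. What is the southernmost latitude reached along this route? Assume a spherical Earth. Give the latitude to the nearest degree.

≈ -24°

The great circle lies in the plane with unit normal n̂ = (p₁ × p₂)/|p₁ × p₂|.
Here n̂_z ≈ -0.916; the vertex latitude is φ_max = arccos|n̂_z| ≈ 23.7°.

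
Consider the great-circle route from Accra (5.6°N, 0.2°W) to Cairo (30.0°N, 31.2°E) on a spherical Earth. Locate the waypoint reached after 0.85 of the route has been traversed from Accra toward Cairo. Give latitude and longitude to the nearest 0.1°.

≈ (26.7°N, 25.8°E)

From cos δ = sin φ₁ sin φ₂ + cos φ₁ cos φ₂ cos Δλ, the central angle is δ ≈ 0.669 rad (38.3°).
Interpolate at f = 0.85 with slerp weights a = sin((1−f)δ)/sin δ ≈ 0.162, b = sin(fδ)/sin δ ≈ 0.868.
p = a·p₁ + b·p₂ ≈ (0.804, 0.389, 0.450); φ = arcsin(p_z) ≈ 26.74°, λ = atan2(p_y, p_x) ≈ 25.82°.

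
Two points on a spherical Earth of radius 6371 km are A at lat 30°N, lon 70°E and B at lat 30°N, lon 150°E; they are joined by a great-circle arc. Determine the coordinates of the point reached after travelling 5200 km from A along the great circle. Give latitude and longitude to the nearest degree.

Write both endpoints as unit vectors p₁, p₂ with components (cos φ cos λ, cos φ sin λ, sin φ).
The central angle between the endpoints is δ = arccos(p₁·p₂) ≈ 1.181 rad (67.7°). The total great-circle distance is δ·R ≈ 1.181 × 6371 ≈ 7523 km, so the target fraction is f = 5200/7523 ≈ 0.691.
Interpolate at f ≈ 0.691 with slerp weights a = sin((1−f)δ)/sin δ ≈ 0.385, b = sin(fδ)/sin δ ≈ 0.788.
p = a·p₁ + b·p₂ ≈ (-0.477, 0.655, 0.587); φ = arcsin(p_z) ≈ 35.92°, λ = atan2(p_y, p_x) ≈ 126.05°.

≈ lat 36°N, lon 126°E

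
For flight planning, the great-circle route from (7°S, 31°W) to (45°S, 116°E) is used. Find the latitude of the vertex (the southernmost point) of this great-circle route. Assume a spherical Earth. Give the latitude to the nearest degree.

≈ 64°S

The great circle lies in the plane with unit normal n̂ = (p₁ × p₂)/|p₁ × p₂|.
Here n̂_z ≈ +0.442; the vertex latitude is φ_max = arccos|n̂_z| ≈ 63.8°.
Check via Clairaut: cos φ_max = |cos φ₁| · sin C = cos(7.0°)·sin(153.5°) ≈ 0.442, again giving ≈ 63.8°.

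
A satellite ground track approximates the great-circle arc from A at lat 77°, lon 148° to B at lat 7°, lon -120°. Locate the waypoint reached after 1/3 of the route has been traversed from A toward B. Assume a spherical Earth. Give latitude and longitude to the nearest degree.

≈ lat 60°, lon -142°

Convert each endpoint to a unit vector on the sphere (x = cos φ cos λ, y = cos φ sin λ, z = sin φ).
The central angle between the endpoints is δ = arccos(p₁·p₂) ≈ 1.460 rad (83.6°).
Interpolate at f = 1/3 with slerp weights a = sin((1−f)δ)/sin δ ≈ 0.832, b = sin(fδ)/sin δ ≈ 0.470.
p = a·p₁ + b·p₂ ≈ (-0.392, -0.305, 0.868); φ = arcsin(p_z) ≈ 60.20°, λ = atan2(p_y, p_x) ≈ -142.10°.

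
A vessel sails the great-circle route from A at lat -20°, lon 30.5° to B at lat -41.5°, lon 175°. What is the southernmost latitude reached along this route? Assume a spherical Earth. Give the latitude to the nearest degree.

The great circle lies in the plane with unit normal n̂ = (p₁ × p₂)/|p₁ × p₂|.
Here n̂_z ≈ +0.436; the vertex latitude is φ_max = arccos|n̂_z| ≈ 64.2°.

≈ -64°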